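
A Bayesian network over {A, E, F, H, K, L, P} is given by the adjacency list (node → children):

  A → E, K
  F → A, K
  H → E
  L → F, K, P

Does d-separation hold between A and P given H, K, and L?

We examine all 4 paths between A and P:
Path 1: A → K ← L → P
  L is a fork here and L is conditioned on, so the path is blocked at L.
Path 2: A → K ← F ← L → P
  L is a fork here and L is conditioned on, so the path is blocked at L.
Path 3: A ← F ← L → P
  L is a fork here and L is conditioned on, so the path is blocked at L.
Path 4: A ← F → K ← L → P
  L is a fork here and L is conditioned on, so the path is blocked at L.
All paths are blocked; A ⊥ P | {H, K, L} holds.

Yes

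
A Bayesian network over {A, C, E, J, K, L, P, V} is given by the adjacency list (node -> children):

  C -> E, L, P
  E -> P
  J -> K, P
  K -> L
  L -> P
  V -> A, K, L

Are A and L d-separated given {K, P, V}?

Yes

5 paths connect A and L; each must be blocked for d-separation to hold:
Path 1: A ← V → K → L
  V is a fork here and V is conditioned on, so the path is blocked at V.
Path 2: A ← V → K ← J → P ← L
  V is a fork here and V is conditioned on, so the path is blocked at V.
Path 3: A ← V → K ← J → P ← C → L
  V is a fork here and V is conditioned on, so the path is blocked at V.
Path 4: A ← V → K ← J → P ← E ← C → L
  V is a fork here and V is conditioned on, so the path is blocked at V.
Path 5: A ← V → L
  V is a fork here and V is conditioned on, so the path is blocked at V.
All paths are blocked; A ⊥ L | {K, P, V} holds.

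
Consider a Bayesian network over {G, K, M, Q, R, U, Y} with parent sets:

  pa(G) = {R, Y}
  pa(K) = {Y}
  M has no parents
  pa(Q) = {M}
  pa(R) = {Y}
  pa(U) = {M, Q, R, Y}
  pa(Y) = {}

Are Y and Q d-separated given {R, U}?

We examine all 6 paths between Y and Q:
Path 1: Y → G ← R → U ← M → Q
  G is a collider here and neither G nor any of its descendants is conditioned on, so the collider stays closed — the path is blocked at G.
Path 2: Y → G ← R → U ← Q
  G is a collider here and neither G nor any of its descendants is conditioned on, so the collider stays closed — the path is blocked at G.
Path 3: Y → R → U ← M → Q
  R is a chain here and R is conditioned on, so the path is blocked at R.
Path 4: Y → R → U ← Q
  R is a chain here and R is conditioned on, so the path is blocked at R.
Path 5: Y → U ← M → Q
  U is a collider and U is conditioned on, which opens it; M is a fork and M is not conditioned on — no node blocks this path, so it is active.
Path 6: Y → U ← Q
  U is a collider and U is conditioned on, which opens it — no node blocks this path, so it is active.
At least one path is unblocked, so d-separation fails.

No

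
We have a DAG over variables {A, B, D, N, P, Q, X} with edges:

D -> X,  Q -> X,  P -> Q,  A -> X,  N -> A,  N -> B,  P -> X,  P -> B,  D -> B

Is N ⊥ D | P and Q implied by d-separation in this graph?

Yes — N and D are d-separated given {P, Q}.

There are 6 undirected paths between N and D; checking each against the conditioning set {P, Q}:
  1. N → A → X ← Q ← P → B ← D — A:chain[open]; X:collider[blocks]; Q:chain[blocks]; P:fork[blocks]; B:collider[blocks] ⇒ blocked
  2. N → A → X ← D — A:chain[open]; X:collider[blocks] ⇒ blocked
  3. N → A → X ← P → B ← D — A:chain[open]; X:collider[blocks]; P:fork[blocks]; B:collider[blocks] ⇒ blocked
  4. N → B ← D — B:collider[blocks] ⇒ blocked
  5. N → B ← P → X ← D — B:collider[blocks]; P:fork[blocks]; X:collider[blocks] ⇒ blocked
  6. N → B ← P → Q → X ← D — B:collider[blocks]; P:fork[blocks]; Q:chain[blocks]; X:collider[blocks] ⇒ blocked
Every path is blocked, so N and D are d-separated given {P, Q}.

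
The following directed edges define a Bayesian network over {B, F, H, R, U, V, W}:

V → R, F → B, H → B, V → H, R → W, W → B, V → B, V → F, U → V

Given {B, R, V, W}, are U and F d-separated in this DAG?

Yes — U and F are d-separated given {B, R, V, W}.

There are 4 undirected paths between U and F; checking each against the conditioning set {B, R, V, W}:
Path 1: U → V → F
  V is a chain here and V is conditioned on, so the path is blocked at V.
Path 2: U → V → R → W → B ← F
  V is a chain here and V is conditioned on, so the path is blocked at V.
Path 3: U → V → B ← F
  V is a chain here and V is conditioned on, so the path is blocked at V.
Path 4: U → V → H → B ← F
  V is a chain here and V is conditioned on, so the path is blocked at V.
Every path is blocked, so U and F are d-separated given {B, R, V, W}.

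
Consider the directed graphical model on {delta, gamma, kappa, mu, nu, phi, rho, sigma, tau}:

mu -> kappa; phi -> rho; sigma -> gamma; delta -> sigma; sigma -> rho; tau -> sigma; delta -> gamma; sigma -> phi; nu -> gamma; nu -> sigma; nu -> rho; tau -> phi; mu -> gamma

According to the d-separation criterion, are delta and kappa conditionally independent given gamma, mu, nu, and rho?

Yes

There are 6 undirected paths between delta and kappa; checking each against the conditioning set {gamma, mu, nu, rho}:
Path 1: delta → sigma ← tau → phi → rho ← nu → gamma ← mu → kappa
  nu is a fork here and nu is conditioned on, so the path is blocked at nu.
Path 2: delta → sigma ← nu → gamma ← mu → kappa
  nu is a fork here and nu is conditioned on, so the path is blocked at nu.
Path 3: delta → sigma → phi → rho ← nu → gamma ← mu → kappa
  nu is a fork here and nu is conditioned on, so the path is blocked at nu.
Path 4: delta → sigma → gamma ← mu → kappa
  mu is a fork here and mu is conditioned on, so the path is blocked at mu.
Path 5: delta → sigma → rho ← nu → gamma ← mu → kappa
  nu is a fork here and nu is conditioned on, so the path is blocked at nu.
Path 6: delta → gamma ← mu → kappa
  mu is a fork here and mu is conditioned on, so the path is blocked at mu.
Every path is blocked, so delta and kappa are d-separated given {gamma, mu, nu, rho}.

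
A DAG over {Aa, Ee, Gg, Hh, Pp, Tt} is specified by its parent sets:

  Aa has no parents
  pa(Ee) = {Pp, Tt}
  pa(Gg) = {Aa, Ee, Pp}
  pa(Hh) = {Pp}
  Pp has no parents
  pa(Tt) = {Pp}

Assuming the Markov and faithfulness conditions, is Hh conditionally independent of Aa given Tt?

Yes

There are 3 undirected paths between Hh and Aa; checking each against the conditioning set {Tt}:
Path 1: Hh ← Pp → Gg ← Aa
  Gg is a collider here and neither Gg nor any of its descendants is conditioned on, so the collider stays closed — the path is blocked at Gg.
Path 2: Hh ← Pp → Tt → Ee → Gg ← Aa
  Tt is a chain here and Tt is conditioned on, so the path is blocked at Tt.
Path 3: Hh ← Pp → Ee → Gg ← Aa
  Gg is a collider here and neither Gg nor any of its descendants is conditioned on, so the collider stays closed — the path is blocked at Gg.
Since every path is blocked, d-separation holds.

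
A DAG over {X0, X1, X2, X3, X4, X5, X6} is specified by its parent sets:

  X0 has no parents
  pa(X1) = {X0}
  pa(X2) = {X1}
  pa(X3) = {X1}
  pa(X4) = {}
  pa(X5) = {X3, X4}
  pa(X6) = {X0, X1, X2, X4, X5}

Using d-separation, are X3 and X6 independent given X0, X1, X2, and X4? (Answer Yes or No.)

No

There are 5 undirected paths between X3 and X6; checking each against the conditioning set {X0, X1, X2, X4}:
  1. X3 ← X1 → X2 → X6 — X1:fork[blocks]; X2:chain[blocks] ⇒ blocked
  2. X3 ← X1 → X6 — X1:fork[blocks] ⇒ blocked
  3. X3 ← X1 ← X0 → X6 — X1:chain[blocks]; X0:fork[blocks] ⇒ blocked
  4. X3 → X5 ← X4 → X6 — X5:collider[blocks]; X4:fork[blocks] ⇒ blocked
  5. X3 → X5 → X6 — X5:chain[open] ⇒ active
Since the path X3 → X5 → X6 is active, X3 and X6 are not d-separated given {X0, X1, X2, X4}.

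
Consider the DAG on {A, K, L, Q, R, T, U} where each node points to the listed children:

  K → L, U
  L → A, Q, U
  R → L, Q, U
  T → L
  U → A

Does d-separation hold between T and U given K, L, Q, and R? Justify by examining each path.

5 paths connect T and U; each must be blocked for d-separation to hold:
Path 1: T → L ← R → U
  R is a fork here and R is conditioned on, so the path is blocked at R.
Path 2: T → L ← K → U
  K is a fork here and K is conditioned on, so the path is blocked at K.
Path 3: T → L → A ← U
  L is a chain here and L is conditioned on, so the path is blocked at L.
Path 4: T → L → U
  L is a chain here and L is conditioned on, so the path is blocked at L.
Path 5: T → L → Q ← R → U
  L is a chain here and L is conditioned on, so the path is blocked at L.
Every path is blocked, so T and U are d-separated given {K, L, Q, R}.

Yes — T and U are d-separated given {K, L, Q, R}.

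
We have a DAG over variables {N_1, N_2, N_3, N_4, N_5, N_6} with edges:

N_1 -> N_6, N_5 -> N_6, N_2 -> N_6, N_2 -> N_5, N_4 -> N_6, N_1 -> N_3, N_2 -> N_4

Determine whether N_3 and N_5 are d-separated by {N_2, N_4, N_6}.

No

Enumerating the 3 paths from N_3 to N_5 and testing each for blocking by {N_2, N_4, N_6}:
Path 1: N_3 ← N_1 → N_6 ← N_4 ← N_2 → N_5
  N_4 is a chain here and N_4 is conditioned on, so the path is blocked at N_4.
Path 2: N_3 ← N_1 → N_6 ← N_5
  N_1 is a fork and N_1 is not conditioned on; N_6 is a collider and N_6 is conditioned on, which opens it — no node blocks this path, so it is active.
Path 3: N_3 ← N_1 → N_6 ← N_2 → N_5
  N_2 is a fork here and N_2 is conditioned on, so the path is blocked at N_2.
Because an active path exists, N_3 and N_5 are not d-separated.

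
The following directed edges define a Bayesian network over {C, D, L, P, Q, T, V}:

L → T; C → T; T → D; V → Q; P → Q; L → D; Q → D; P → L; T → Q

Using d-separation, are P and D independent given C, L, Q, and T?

Yes

We examine all 6 paths between P and D:
Path 1: P → L → T → Q → D
  L is a chain here and L is conditioned on, so the path is blocked at L.
Path 2: P → L → T → D
  L is a chain here and L is conditioned on, so the path is blocked at L.
Path 3: P → L → D
  L is a chain here and L is conditioned on, so the path is blocked at L.
Path 4: P → Q ← T ← L → D
  T is a chain here and T is conditioned on, so the path is blocked at T.
Path 5: P → Q ← T → D
  T is a fork here and T is conditioned on, so the path is blocked at T.
Path 6: P → Q → D
  Q is a chain here and Q is conditioned on, so the path is blocked at Q.
Every path is blocked, so P and D are d-separated given {C, L, Q, T}.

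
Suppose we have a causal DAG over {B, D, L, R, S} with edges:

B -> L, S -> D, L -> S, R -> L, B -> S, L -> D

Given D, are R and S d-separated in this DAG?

We examine all 3 paths between R and S:
Path 1: R → L ← B → S
  L is a collider and its descendant D is conditioned on, which opens it; B is a fork and B is not conditioned on — no node blocks this path, so it is active.
Path 2: R → L → S
  L is a chain and L is not conditioned on — no node blocks this path, so it is active.
Path 3: R → L → D ← S
  L is a chain and L is not conditioned on; D is a collider and D is conditioned on, which opens it — no node blocks this path, so it is active.
At least one path is unblocked, so d-separation fails.

No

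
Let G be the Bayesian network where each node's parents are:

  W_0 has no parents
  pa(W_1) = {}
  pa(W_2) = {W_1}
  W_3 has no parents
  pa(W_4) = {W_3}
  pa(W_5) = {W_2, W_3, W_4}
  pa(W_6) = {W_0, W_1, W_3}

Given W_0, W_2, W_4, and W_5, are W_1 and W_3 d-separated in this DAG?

Yes — W_1 and W_3 are d-separated given {W_0, W_2, W_4, W_5}.

We examine all 3 paths between W_1 and W_3:
  1. W_1 → W_2 → W_5 ← W_4 ← W_3 — W_2:chain[blocks]; W_5:collider[open]; W_4:chain[blocks] ⇒ blocked
  2. W_1 → W_2 → W_5 ← W_3 — W_2:chain[blocks]; W_5:collider[open] ⇒ blocked
  3. W_1 → W_6 ← W_3 — W_6:collider[blocks] ⇒ blocked
All paths are blocked; W_1 ⊥ W_3 | {W_0, W_2, W_4, W_5} holds.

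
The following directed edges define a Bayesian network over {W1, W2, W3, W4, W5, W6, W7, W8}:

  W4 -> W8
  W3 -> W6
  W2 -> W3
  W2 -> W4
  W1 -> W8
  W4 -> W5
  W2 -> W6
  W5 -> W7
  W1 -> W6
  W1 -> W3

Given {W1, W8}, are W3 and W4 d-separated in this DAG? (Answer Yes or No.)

No

We examine all 6 paths between W3 and W4:
  1. W3 ← W2 → W6 ← W1 → W8 ← W4 — W2:fork[open]; W6:collider[blocks]; W1:fork[blocks]; W8:collider[open] ⇒ blocked
  2. W3 ← W2 → W4 — W2:fork[open] ⇒ active
  3. W3 ← W1 → W6 ← W2 → W4 — W1:fork[blocks]; W6:collider[blocks]; W2:fork[open] ⇒ blocked
  4. W3 ← W1 → W8 ← W4 — W1:fork[blocks]; W8:collider[open] ⇒ blocked
  5. W3 → W6 ← W2 → W4 — W6:collider[blocks]; W2:fork[open] ⇒ blocked
  6. W3 → W6 ← W1 → W8 ← W4 — W6:collider[blocks]; W1:fork[blocks]; W8:collider[open] ⇒ blocked
Because an active path exists, W3 and W4 are not d-separated.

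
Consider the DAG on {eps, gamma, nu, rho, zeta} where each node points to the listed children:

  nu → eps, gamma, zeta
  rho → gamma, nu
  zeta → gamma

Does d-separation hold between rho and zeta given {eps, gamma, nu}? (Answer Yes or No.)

No

4 paths connect rho and zeta; each must be blocked for d-separation to hold:
Path 1: rho → nu → zeta
  nu is a chain here and nu is conditioned on, so the path is blocked at nu.
Path 2: rho → nu → gamma ← zeta
  nu is a chain here and nu is conditioned on, so the path is blocked at nu.
Path 3: rho → gamma ← nu → zeta
  nu is a fork here and nu is conditioned on, so the path is blocked at nu.
Path 4: rho → gamma ← zeta
  gamma is a collider and gamma is conditioned on, which opens it — no node blocks this path, so it is active.
Since the path rho → gamma ← zeta is active, rho and zeta are not d-separated given {eps, gamma, nu}.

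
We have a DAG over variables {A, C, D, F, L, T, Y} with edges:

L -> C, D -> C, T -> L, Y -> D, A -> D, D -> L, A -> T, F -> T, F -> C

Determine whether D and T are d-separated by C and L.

No — D and T are not d-separated given {C, L}.

We examine all 5 paths between D and T:
Path 1: D → C ← F → T
  C is a collider and C is conditioned on, which opens it; F is a fork and F is not conditioned on — no node blocks this path, so it is active.
Path 2: D → C ← L ← T
  L is a chain here and L is conditioned on, so the path is blocked at L.
Path 3: D ← A → T
  A is a fork and A is not conditioned on — no node blocks this path, so it is active.
Path 4: D → L → C ← F → T
  L is a chain here and L is conditioned on, so the path is blocked at L.
Path 5: D → L ← T
  L is a collider and L is conditioned on, which opens it — no node blocks this path, so it is active.
Because an active path exists, D and T are not d-separated.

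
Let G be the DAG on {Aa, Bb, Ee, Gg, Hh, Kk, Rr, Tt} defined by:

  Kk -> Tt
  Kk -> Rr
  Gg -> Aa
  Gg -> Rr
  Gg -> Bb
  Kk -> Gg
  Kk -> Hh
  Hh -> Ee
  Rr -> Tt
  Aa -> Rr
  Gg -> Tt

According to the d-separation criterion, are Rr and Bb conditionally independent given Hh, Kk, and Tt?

There are 6 undirected paths between Rr and Bb; checking each against the conditioning set {Hh, Kk, Tt}:
Path 1: Rr ← Kk → Gg → Bb
  Kk is a fork here and Kk is conditioned on, so the path is blocked at Kk.
Path 2: Rr ← Kk → Tt ← Gg → Bb
  Kk is a fork here and Kk is conditioned on, so the path is blocked at Kk.
Path 3: Rr ← Aa ← Gg → Bb
  Aa is a chain and Aa is not conditioned on; Gg is a fork and Gg is not conditioned on — no node blocks this path, so it is active.
Path 4: Rr ← Gg → Bb
  Gg is a fork and Gg is not conditioned on — no node blocks this path, so it is active.
Path 5: Rr → Tt ← Kk → Gg → Bb
  Kk is a fork here and Kk is conditioned on, so the path is blocked at Kk.
Path 6: Rr → Tt ← Gg → Bb
  Tt is a collider and Tt is conditioned on, which opens it; Gg is a fork and Gg is not conditioned on — no node blocks this path, so it is active.
At least one path is unblocked, so d-separation fails.

No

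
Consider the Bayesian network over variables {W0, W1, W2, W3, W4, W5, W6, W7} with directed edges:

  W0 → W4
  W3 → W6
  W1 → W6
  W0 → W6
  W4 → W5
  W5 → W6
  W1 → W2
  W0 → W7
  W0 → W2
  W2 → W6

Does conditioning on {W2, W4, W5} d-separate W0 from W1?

No — W0 and W1 are not d-separated given {W2, W4, W5}.

We examine all 6 paths between W0 and W1:
Path 1: W0 → W4 → W5 → W6 ← W1
  W4 is a chain here and W4 is conditioned on, so the path is blocked at W4.
Path 2: W0 → W4 → W5 → W6 ← W2 ← W1
  W4 is a chain here and W4 is conditioned on, so the path is blocked at W4.
Path 3: W0 → W2 ← W1
  W2 is a collider and W2 is conditioned on, which opens it — no node blocks this path, so it is active.
Path 4: W0 → W2 → W6 ← W1
  W2 is a chain here and W2 is conditioned on, so the path is blocked at W2.
Path 5: W0 → W6 ← W1
  W6 is a collider here and neither W6 nor any of its descendants is conditioned on, so the collider stays closed — the path is blocked at W6.
Path 6: W0 → W6 ← W2 ← W1
  W6 is a collider here and neither W6 nor any of its descendants is conditioned on, so the collider stays closed — the path is blocked at W6.
Because an active path exists, W0 and W1 are not d-separated.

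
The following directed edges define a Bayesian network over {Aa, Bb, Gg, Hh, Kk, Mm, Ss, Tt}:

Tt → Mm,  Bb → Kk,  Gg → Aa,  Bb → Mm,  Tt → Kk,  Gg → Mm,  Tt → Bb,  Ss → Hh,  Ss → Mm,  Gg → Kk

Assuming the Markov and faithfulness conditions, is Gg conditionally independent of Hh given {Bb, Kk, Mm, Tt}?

Enumerating the 5 paths from Gg to Hh and testing each for blocking by {Bb, Kk, Mm, Tt}:
Path 1: Gg → Mm ← Ss → Hh
  Mm is a collider and Mm is conditioned on, which opens it; Ss is a fork and Ss is not conditioned on — no node blocks this path, so it is active.
Path 2: Gg → Kk ← Tt → Mm ← Ss → Hh
  Tt is a fork here and Tt is conditioned on, so the path is blocked at Tt.
Path 3: Gg → Kk ← Tt → Bb → Mm ← Ss → Hh
  Tt is a fork here and Tt is conditioned on, so the path is blocked at Tt.
Path 4: Gg → Kk ← Bb → Mm ← Ss → Hh
  Bb is a fork here and Bb is conditioned on, so the path is blocked at Bb.
Path 5: Gg → Kk ← Bb ← Tt → Mm ← Ss → Hh
  Bb is a chain here and Bb is conditioned on, so the path is blocked at Bb.
Because an active path exists, Gg and Hh are not d-separated.

No — Gg and Hh are not d-separated given {Bb, Kk, Mm, Tt}.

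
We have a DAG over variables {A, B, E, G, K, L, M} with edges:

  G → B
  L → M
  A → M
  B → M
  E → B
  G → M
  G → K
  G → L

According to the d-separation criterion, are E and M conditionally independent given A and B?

3 paths connect E and M; each must be blocked for d-separation to hold:
Path 1: E → B → M
  B is a chain here and B is conditioned on, so the path is blocked at B.
Path 2: E → B ← G → M
  B is a collider and B is conditioned on, which opens it; G is a fork and G is not conditioned on — no node blocks this path, so it is active.
Path 3: E → B ← G → L → M
  B is a collider and B is conditioned on, which opens it; G is a fork and G is not conditioned on; L is a chain and L is not conditioned on — no node blocks this path, so it is active.
Because an active path exists, E and M are not d-separated.

No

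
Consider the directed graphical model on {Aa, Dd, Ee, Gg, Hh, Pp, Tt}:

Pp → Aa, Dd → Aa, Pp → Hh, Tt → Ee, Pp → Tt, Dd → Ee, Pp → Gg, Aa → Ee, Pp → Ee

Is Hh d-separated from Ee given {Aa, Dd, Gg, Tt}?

No

There are 4 undirected paths between Hh and Ee; checking each against the conditioning set {Aa, Dd, Gg, Tt}:
  1. Hh ← Pp → Tt → Ee — Pp:fork[open]; Tt:chain[blocks] ⇒ blocked
  2. Hh ← Pp → Ee — Pp:fork[open] ⇒ active
  3. Hh ← Pp → Aa → Ee — Pp:fork[open]; Aa:chain[blocks] ⇒ blocked
  4. Hh ← Pp → Aa ← Dd → Ee — Pp:fork[open]; Aa:collider[open]; Dd:fork[blocks] ⇒ blocked
At least one path is unblocked, so d-separation fails.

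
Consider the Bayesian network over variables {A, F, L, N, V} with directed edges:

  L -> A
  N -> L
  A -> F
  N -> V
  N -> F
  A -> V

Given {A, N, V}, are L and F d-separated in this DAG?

There are 4 undirected paths between L and F; checking each against the conditioning set {A, N, V}:
Path 1: L → A → F
  A is a chain here and A is conditioned on, so the path is blocked at A.
Path 2: L → A → V ← N → F
  A is a chain here and A is conditioned on, so the path is blocked at A.
Path 3: L ← N → F
  N is a fork here and N is conditioned on, so the path is blocked at N.
Path 4: L ← N → V ← A → F
  N is a fork here and N is conditioned on, so the path is blocked at N.
All paths are blocked; L ⊥ F | {A, N, V} holds.

Yes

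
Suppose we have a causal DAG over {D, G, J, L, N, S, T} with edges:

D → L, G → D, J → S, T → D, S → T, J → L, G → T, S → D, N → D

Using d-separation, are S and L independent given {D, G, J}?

Yes

We examine all 4 paths between S and L:
Path 1: S ← J → L
  J is a fork here and J is conditioned on, so the path is blocked at J.
Path 2: S → D → L
  D is a chain here and D is conditioned on, so the path is blocked at D.
Path 3: S → T → D → L
  D is a chain here and D is conditioned on, so the path is blocked at D.
Path 4: S → T ← G → D → L
  G is a fork here and G is conditioned on, so the path is blocked at G.
Every path is blocked, so S and L are d-separated given {D, G, J}.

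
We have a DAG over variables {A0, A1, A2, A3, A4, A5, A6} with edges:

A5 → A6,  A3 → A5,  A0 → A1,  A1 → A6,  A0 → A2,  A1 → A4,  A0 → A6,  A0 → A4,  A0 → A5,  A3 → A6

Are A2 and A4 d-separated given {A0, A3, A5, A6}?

Yes

There are 5 undirected paths between A2 and A4; checking each against the conditioning set {A0, A3, A5, A6}:
Path 1: A2 ← A0 → A1 → A4
  A0 is a fork here and A0 is conditioned on, so the path is blocked at A0.
Path 2: A2 ← A0 → A6 ← A1 → A4
  A0 is a fork here and A0 is conditioned on, so the path is blocked at A0.
Path 3: A2 ← A0 → A4
  A0 is a fork here and A0 is conditioned on, so the path is blocked at A0.
Path 4: A2 ← A0 → A5 → A6 ← A1 → A4
  A0 is a fork here and A0 is conditioned on, so the path is blocked at A0.
Path 5: A2 ← A0 → A5 ← A3 → A6 ← A1 → A4
  A0 is a fork here and A0 is conditioned on, so the path is blocked at A0.
Every path is blocked, so A2 and A4 are d-separated given {A0, A3, A5, A6}.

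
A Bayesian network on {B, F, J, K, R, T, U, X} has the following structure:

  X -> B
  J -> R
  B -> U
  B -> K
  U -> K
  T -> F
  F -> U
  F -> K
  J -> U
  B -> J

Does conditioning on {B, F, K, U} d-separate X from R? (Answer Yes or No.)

Enumerating the 4 paths from X to R and testing each for blocking by {B, F, K, U}:
Path 1: X → B → U ← J → R
  B is a chain here and B is conditioned on, so the path is blocked at B.
Path 2: X → B → J → R
  B is a chain here and B is conditioned on, so the path is blocked at B.
Path 3: X → B → K ← U ← J → R
  B is a chain here and B is conditioned on, so the path is blocked at B.
Path 4: X → B → K ← F → U ← J → R
  B is a chain here and B is conditioned on, so the path is blocked at B.
Every path is blocked, so X and R are d-separated given {B, F, K, U}.

Yes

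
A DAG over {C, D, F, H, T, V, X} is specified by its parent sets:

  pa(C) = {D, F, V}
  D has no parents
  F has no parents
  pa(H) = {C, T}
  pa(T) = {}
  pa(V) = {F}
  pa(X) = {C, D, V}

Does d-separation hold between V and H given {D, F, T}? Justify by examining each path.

No — V and H are not d-separated given {D, F, T}.

We examine all 4 paths between V and H:
  1. V ← F → C → H — F:fork[blocks]; C:chain[open] ⇒ blocked
  2. V → X ← D → C → H — X:collider[blocks]; D:fork[blocks]; C:chain[open] ⇒ blocked
  3. V → X ← C → H — X:collider[blocks]; C:fork[open] ⇒ blocked
  4. V → C → H — C:chain[open] ⇒ active
Since the path V → C → H is active, V and H are not d-separated given {D, F, T}.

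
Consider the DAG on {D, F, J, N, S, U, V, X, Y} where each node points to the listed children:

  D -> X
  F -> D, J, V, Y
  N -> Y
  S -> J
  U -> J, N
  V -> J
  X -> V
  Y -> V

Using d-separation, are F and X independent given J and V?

No — F and X are not d-separated given {J, V}.

We examine all 6 paths between F and X:
Path 1: F → Y ← N ← U → J ← V ← X
  V is a chain here and V is conditioned on, so the path is blocked at V.
Path 2: F → Y → V ← X
  Y is a chain and Y is not conditioned on; V is a collider and V is conditioned on, which opens it — no node blocks this path, so it is active.
Path 3: F → D → X
  D is a chain and D is not conditioned on — no node blocks this path, so it is active.
Path 4: F → V ← X
  V is a collider and V is conditioned on, which opens it — no node blocks this path, so it is active.
Path 5: F → J ← U → N → Y → V ← X
  J is a collider and J is conditioned on, which opens it; U is a fork and U is not conditioned on; N is a chain and N is not conditioned on; Y is a chain and Y is not conditioned on; V is a collider and V is conditioned on, which opens it — no node blocks this path, so it is active.
Path 6: F → J ← V ← X
  V is a chain here and V is conditioned on, so the path is blocked at V.
At least one path is unblocked, so d-separation fails.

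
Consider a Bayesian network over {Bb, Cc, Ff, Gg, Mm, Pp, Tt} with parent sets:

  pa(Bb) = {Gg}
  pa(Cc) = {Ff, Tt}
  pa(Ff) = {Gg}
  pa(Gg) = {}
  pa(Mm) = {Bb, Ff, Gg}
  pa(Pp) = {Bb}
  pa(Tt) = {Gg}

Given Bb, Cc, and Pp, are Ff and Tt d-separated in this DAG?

We examine all 4 paths between Ff and Tt:
  1. Ff ← Gg → Tt — Gg:fork[open] ⇒ active
  2. Ff → Mm ← Gg → Tt — Mm:collider[blocks]; Gg:fork[open] ⇒ blocked
  3. Ff → Mm ← Bb ← Gg → Tt — Mm:collider[blocks]; Bb:chain[blocks]; Gg:fork[open] ⇒ blocked
  4. Ff → Cc ← Tt — Cc:collider[open] ⇒ active
At least one path is unblocked, so d-separation fails.

No — Ff and Tt are not d-separated given {Bb, Cc, Pp}.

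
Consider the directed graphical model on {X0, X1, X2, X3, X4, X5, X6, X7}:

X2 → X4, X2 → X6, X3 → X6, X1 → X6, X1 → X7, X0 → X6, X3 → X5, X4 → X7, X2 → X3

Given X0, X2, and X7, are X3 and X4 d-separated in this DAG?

Yes

We examine all 4 paths between X3 and X4:
Path 1: X3 → X6 ← X1 → X7 ← X4
  X6 is a collider here and neither X6 nor any of its descendants is conditioned on, so the collider stays closed — the path is blocked at X6.
Path 2: X3 → X6 ← X2 → X4
  X6 is a collider here and neither X6 nor any of its descendants is conditioned on, so the collider stays closed — the path is blocked at X6.
Path 3: X3 ← X2 → X6 ← X1 → X7 ← X4
  X2 is a fork here and X2 is conditioned on, so the path is blocked at X2.
Path 4: X3 ← X2 → X4
  X2 is a fork here and X2 is conditioned on, so the path is blocked at X2.
All paths are blocked; X3 ⊥ X4 | {X0, X2, X7} holds.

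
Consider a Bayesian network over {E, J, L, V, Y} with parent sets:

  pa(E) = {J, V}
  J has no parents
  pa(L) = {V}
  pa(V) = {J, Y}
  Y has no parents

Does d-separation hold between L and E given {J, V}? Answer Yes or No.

We examine all 2 paths between L and E:
  1. L ← V → E — V:fork[blocks] ⇒ blocked
  2. L ← V ← J → E — V:chain[blocks]; J:fork[blocks] ⇒ blocked
Every path is blocked, so L and E are d-separated given {J, V}.

Yes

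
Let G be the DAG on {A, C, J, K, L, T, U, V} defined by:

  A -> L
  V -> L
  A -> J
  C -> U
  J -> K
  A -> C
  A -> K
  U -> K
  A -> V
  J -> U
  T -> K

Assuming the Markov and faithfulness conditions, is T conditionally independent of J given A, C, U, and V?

Yes

5 paths connect T and J; each must be blocked for d-separation to hold:
  1. T → K ← A → C → U ← J — K:collider[blocks]; A:fork[blocks]; C:chain[blocks]; U:collider[open] ⇒ blocked
  2. T → K ← A → J — K:collider[blocks]; A:fork[blocks] ⇒ blocked
  3. T → K ← U ← C ← A → J — K:collider[blocks]; U:chain[blocks]; C:chain[blocks]; A:fork[blocks] ⇒ blocked
  4. T → K ← U ← J — K:collider[blocks]; U:chain[blocks] ⇒ blocked
  5. T → K ← J — K:collider[blocks] ⇒ blocked
Since every path is blocked, d-separation holds.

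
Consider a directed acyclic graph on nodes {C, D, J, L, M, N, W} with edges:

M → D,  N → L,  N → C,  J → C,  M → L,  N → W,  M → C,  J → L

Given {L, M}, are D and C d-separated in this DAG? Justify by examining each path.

Yes

3 paths connect D and C; each must be blocked for d-separation to hold:
Path 1: D ← M → C
  M is a fork here and M is conditioned on, so the path is blocked at M.
Path 2: D ← M → L ← N → C
  M is a fork here and M is conditioned on, so the path is blocked at M.
Path 3: D ← M → L ← J → C
  M is a fork here and M is conditioned on, so the path is blocked at M.
All paths are blocked; D ⊥ C | {L, M} holds.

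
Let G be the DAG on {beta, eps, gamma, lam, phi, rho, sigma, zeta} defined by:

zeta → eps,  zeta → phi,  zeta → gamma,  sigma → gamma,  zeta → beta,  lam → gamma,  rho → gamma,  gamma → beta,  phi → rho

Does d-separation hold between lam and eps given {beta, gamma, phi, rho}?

We examine all 3 paths between lam and eps:
  1. lam → gamma ← rho ← phi ← zeta → eps — gamma:collider[open]; rho:chain[blocks]; phi:chain[blocks]; zeta:fork[open] ⇒ blocked
  2. lam → gamma ← zeta → eps — gamma:collider[open]; zeta:fork[open] ⇒ active
  3. lam → gamma → beta ← zeta → eps — gamma:chain[blocks]; beta:collider[open]; zeta:fork[open] ⇒ blocked
Since the path lam → gamma ← zeta → eps is active, lam and eps are not d-separated given {beta, gamma, phi, rho}.

No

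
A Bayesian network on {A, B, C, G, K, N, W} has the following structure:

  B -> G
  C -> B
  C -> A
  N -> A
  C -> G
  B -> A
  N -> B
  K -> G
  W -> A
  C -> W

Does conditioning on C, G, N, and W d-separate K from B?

No

Enumerating the 6 paths from K to B and testing each for blocking by {C, G, N, W}:
Path 1: K → G ← C → W → A ← B
  C is a fork here and C is conditioned on, so the path is blocked at C.
Path 2: K → G ← C → W → A ← N → B
  C is a fork here and C is conditioned on, so the path is blocked at C.
Path 3: K → G ← C → B
  C is a fork here and C is conditioned on, so the path is blocked at C.
Path 4: K → G ← C → A ← B
  C is a fork here and C is conditioned on, so the path is blocked at C.
Path 5: K → G ← C → A ← N → B
  C is a fork here and C is conditioned on, so the path is blocked at C.
Path 6: K → G ← B
  G is a collider and G is conditioned on, which opens it — no node blocks this path, so it is active.
Since the path K → G ← B is active, K and B are not d-separated given {C, G, N, W}.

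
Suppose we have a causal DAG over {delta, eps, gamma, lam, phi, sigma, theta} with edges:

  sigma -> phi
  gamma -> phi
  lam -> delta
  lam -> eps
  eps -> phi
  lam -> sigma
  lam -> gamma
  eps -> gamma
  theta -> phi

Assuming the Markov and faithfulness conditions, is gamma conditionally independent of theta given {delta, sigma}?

There are 5 undirected paths between gamma and theta; checking each against the conditioning set {delta, sigma}:
Path 1: gamma → phi ← theta
  phi is a collider here and neither phi nor any of its descendants is conditioned on, so the collider stays closed — the path is blocked at phi.
Path 2: gamma ← eps → phi ← theta
  phi is a collider here and neither phi nor any of its descendants is conditioned on, so the collider stays closed — the path is blocked at phi.
Path 3: gamma ← eps ← lam → sigma → phi ← theta
  sigma is a chain here and sigma is conditioned on, so the path is blocked at sigma.
Path 4: gamma ← lam → sigma → phi ← theta
  sigma is a chain here and sigma is conditioned on, so the path is blocked at sigma.
Path 5: gamma ← lam → eps → phi ← theta
  phi is a collider here and neither phi nor any of its descendants is conditioned on, so the collider stays closed — the path is blocked at phi.
Since every path is blocked, d-separation holds.

Yes — gamma and theta are d-separated given {delta, sigma}.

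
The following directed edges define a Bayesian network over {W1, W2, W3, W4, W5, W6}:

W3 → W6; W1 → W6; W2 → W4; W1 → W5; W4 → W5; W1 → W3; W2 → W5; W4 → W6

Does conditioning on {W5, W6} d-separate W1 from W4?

No — W1 and W4 are not d-separated given {W5, W6}.

There are 4 undirected paths between W1 and W4; checking each against the conditioning set {W5, W6}:
Path 1: W1 → W3 → W6 ← W4
  W3 is a chain and W3 is not conditioned on; W6 is a collider and W6 is conditioned on, which opens it — no node blocks this path, so it is active.
Path 2: W1 → W5 ← W4
  W5 is a collider and W5 is conditioned on, which opens it — no node blocks this path, so it is active.
Path 3: W1 → W5 ← W2 → W4
  W5 is a collider and W5 is conditioned on, which opens it; W2 is a fork and W2 is not conditioned on — no node blocks this path, so it is active.
Path 4: W1 → W6 ← W4
  W6 is a collider and W6 is conditioned on, which opens it — no node blocks this path, so it is active.
Because an active path exists, W1 and W4 are not d-separated.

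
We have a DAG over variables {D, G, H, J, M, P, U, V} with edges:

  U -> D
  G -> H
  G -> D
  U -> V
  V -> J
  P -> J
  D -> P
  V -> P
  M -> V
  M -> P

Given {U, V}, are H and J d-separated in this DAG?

6 paths connect H and J; each must be blocked for d-separation to hold:
  1. H ← G → D → P → J — G:fork[open]; D:chain[open]; P:chain[open] ⇒ active
  2. H ← G → D → P ← V → J — G:fork[open]; D:chain[open]; P:collider[blocks]; V:fork[blocks] ⇒ blocked
  3. H ← G → D → P ← M → V → J — G:fork[open]; D:chain[open]; P:collider[blocks]; M:fork[open]; V:chain[blocks] ⇒ blocked
  4. H ← G → D ← U → V → J — G:fork[open]; D:collider[blocks]; U:fork[blocks]; V:chain[blocks] ⇒ blocked
  5. H ← G → D ← U → V → P → J — G:fork[open]; D:collider[blocks]; U:fork[blocks]; V:chain[blocks]; P:chain[open] ⇒ blocked
  6. H ← G → D ← U → V ← M → P → J — G:fork[open]; D:collider[blocks]; U:fork[blocks]; V:collider[open]; M:fork[open]; P:chain[open] ⇒ blocked
At least one path is unblocked, so d-separation fails.

No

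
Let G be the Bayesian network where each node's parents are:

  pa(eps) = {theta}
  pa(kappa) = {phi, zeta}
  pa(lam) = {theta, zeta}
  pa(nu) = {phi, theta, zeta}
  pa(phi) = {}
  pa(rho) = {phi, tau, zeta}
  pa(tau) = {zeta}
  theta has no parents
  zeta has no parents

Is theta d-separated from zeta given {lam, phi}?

No

There are 5 undirected paths between theta and zeta; checking each against the conditioning set {lam, phi}:
Path 1: theta → lam ← zeta
  lam is a collider and lam is conditioned on, which opens it — no node blocks this path, so it is active.
Path 2: theta → nu ← zeta
  nu is a collider here and neither nu nor any of its descendants is conditioned on, so the collider stays closed — the path is blocked at nu.
Path 3: theta → nu ← phi → rho ← zeta
  nu is a collider here and neither nu nor any of its descendants is conditioned on, so the collider stays closed — the path is blocked at nu.
Path 4: theta → nu ← phi → rho ← tau ← zeta
  nu is a collider here and neither nu nor any of its descendants is conditioned on, so the collider stays closed — the path is blocked at nu.
Path 5: theta → nu ← phi → kappa ← zeta
  nu is a collider here and neither nu nor any of its descendants is conditioned on, so the collider stays closed — the path is blocked at nu.
Because an active path exists, theta and zeta are not d-separated.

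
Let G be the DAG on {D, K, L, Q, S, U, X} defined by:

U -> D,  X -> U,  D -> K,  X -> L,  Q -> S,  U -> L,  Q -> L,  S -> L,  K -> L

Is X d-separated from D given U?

We examine all 4 paths between X and D:
  1. X → L ← K ← D — L:collider[blocks]; K:chain[open] ⇒ blocked
  2. X → L ← U → D — L:collider[blocks]; U:fork[blocks] ⇒ blocked
  3. X → U → L ← K ← D — U:chain[blocks]; L:collider[blocks]; K:chain[open] ⇒ blocked
  4. X → U → D — U:chain[blocks] ⇒ blocked
All paths are blocked; X ⊥ D | {U} holds.

Yes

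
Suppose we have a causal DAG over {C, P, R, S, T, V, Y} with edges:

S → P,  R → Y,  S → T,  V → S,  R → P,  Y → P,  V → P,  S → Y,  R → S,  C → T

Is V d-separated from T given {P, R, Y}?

No

There are 6 undirected paths between V and T; checking each against the conditioning set {P, R, Y}:
Path 1: V → P ← S → T
  P is a collider and P is conditioned on, which opens it; S is a fork and S is not conditioned on — no node blocks this path, so it is active.
Path 2: V → P ← Y ← S → T
  Y is a chain here and Y is conditioned on, so the path is blocked at Y.
Path 3: V → P ← Y ← R → S → T
  Y is a chain here and Y is conditioned on, so the path is blocked at Y.
Path 4: V → P ← R → S → T
  R is a fork here and R is conditioned on, so the path is blocked at R.
Path 5: V → P ← R → Y ← S → T
  R is a fork here and R is conditioned on, so the path is blocked at R.
Path 6: V → S → T
  S is a chain and S is not conditioned on — no node blocks this path, so it is active.
At least one path is unblocked, so d-separation fails.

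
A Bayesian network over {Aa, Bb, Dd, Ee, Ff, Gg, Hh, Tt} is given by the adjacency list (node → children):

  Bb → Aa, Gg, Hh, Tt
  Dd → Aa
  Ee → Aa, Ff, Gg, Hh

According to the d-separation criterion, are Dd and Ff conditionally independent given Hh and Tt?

We examine all 3 paths between Dd and Ff:
  1. Dd → Aa ← Ee → Ff — Aa:collider[blocks]; Ee:fork[open] ⇒ blocked
  2. Dd → Aa ← Bb → Hh ← Ee → Ff — Aa:collider[blocks]; Bb:fork[open]; Hh:collider[open]; Ee:fork[open] ⇒ blocked
  3. Dd → Aa ← Bb → Gg ← Ee → Ff — Aa:collider[blocks]; Bb:fork[open]; Gg:collider[blocks]; Ee:fork[open] ⇒ blocked
Since every path is blocked, d-separation holds.

Yes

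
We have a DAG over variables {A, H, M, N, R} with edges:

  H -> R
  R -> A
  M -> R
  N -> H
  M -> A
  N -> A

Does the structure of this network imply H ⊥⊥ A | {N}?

No — H and A are not d-separated given {N}.

We examine all 3 paths between H and A:
Path 1: H → R ← M → A
  R is a collider here and neither R nor any of its descendants is conditioned on, so the collider stays closed — the path is blocked at R.
Path 2: H → R → A
  R is a chain and R is not conditioned on — no node blocks this path, so it is active.
Path 3: H ← N → A
  N is a fork here and N is conditioned on, so the path is blocked at N.
At least one path is unblocked, so d-separation fails.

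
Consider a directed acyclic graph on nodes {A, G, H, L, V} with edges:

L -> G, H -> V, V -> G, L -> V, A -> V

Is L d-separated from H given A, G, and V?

There are 2 undirected paths between L and H; checking each against the conditioning set {A, G, V}:
  1. L → G ← V ← H — G:collider[open]; V:chain[blocks] ⇒ blocked
  2. L → V ← H — V:collider[open] ⇒ active
At least one path is unblocked, so d-separation fails.

No — L and H are not d-separated given {A, G, V}.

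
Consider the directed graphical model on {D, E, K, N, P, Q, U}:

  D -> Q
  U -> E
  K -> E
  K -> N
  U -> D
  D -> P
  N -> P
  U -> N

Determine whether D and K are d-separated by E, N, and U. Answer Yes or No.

4 paths connect D and K; each must be blocked for d-separation to hold:
Path 1: D → P ← N ← K
  P is a collider here and neither P nor any of its descendants is conditioned on, so the collider stays closed — the path is blocked at P.
Path 2: D → P ← N ← U → E ← K
  P is a collider here and neither P nor any of its descendants is conditioned on, so the collider stays closed — the path is blocked at P.
Path 3: D ← U → N ← K
  U is a fork here and U is conditioned on, so the path is blocked at U.
Path 4: D ← U → E ← K
  U is a fork here and U is conditioned on, so the path is blocked at U.
Every path is blocked, so D and K are d-separated given {E, N, U}.

Yes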